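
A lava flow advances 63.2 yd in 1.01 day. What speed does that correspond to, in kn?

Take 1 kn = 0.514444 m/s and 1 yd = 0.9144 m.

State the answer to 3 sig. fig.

63.2 yd × 0.9144 = 57.7901 m
1.01 day × 86400 = 87264 s
v = d / t = 57.7901 m / 87264 s = 6.62244×10⁻⁴ m/s
6.62244×10⁻⁴ m/s ÷ (0.514444 m/s/kn) = 0.0012873 kn

0.00129 kn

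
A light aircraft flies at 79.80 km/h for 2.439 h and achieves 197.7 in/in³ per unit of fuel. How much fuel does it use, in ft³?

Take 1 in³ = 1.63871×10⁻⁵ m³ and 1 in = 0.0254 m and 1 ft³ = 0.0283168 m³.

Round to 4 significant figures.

22.43 ft³

79.80 km/h → 22.1667 m/s
2.439 h → 8780.4 s
d = v × t = 22.1667 × 8780.4 = 194632 m
197.7 in/in³ → 306435 m/m³
V = d / (distance per unit fuel) = 194632 / 306435 = 0.635149 m³
In ft³: 0.635149 / 0.0283168 = 22.4301 ft³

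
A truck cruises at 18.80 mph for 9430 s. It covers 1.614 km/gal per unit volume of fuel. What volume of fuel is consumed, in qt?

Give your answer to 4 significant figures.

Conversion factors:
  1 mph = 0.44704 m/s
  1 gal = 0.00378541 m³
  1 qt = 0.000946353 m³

18.80 mph → 8.40435 m/s
d = v × t = 8.40435 × 9430 = 79253 m
1.614 km/gal → 426374 m/m³
V = d / (distance per unit fuel) = 79253 / 426374 = 0.185877 m³
In qt: 0.185877 / 0.000946353 = 196.414 qt

196.4 qt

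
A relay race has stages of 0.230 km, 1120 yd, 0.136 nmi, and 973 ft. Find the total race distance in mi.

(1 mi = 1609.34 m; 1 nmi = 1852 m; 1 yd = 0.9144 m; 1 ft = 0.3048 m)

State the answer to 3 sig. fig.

1.12 mi

0.230 km × 1000 → 230 m
1120 yd × 0.9144 → 1024.13 m
0.136 nmi × 1852 → 251.872 m
973 ft × 0.3048 → 296.57 m
Combined: 230 + 1024.13 + 251.872 + 296.57 = 1802.57 m
In mi: 1802.57 / 1609.34 = 1.12007 mi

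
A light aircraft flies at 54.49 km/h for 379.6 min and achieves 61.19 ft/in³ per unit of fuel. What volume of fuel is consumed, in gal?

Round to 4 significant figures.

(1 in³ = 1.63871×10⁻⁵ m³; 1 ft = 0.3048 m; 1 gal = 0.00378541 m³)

54.49 km/h → 15.1361 m/s
379.6 min → 22776 s
d = v × t = 15.1361 × 22776 = 344740 m
61.19 ft/in³ → 1.13813×10⁶ m/m³
V = d / (distance per unit fuel) = 344740 / 1.13813×10⁶ = 0.3029 m³
In gal: 0.3029 / 0.00378541 = 80.0178 gal

80.02 gal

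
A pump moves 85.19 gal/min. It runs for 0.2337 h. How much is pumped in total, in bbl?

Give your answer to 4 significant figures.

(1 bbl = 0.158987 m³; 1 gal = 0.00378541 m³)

28.44 bbl

85.19 gal/min → 0.00537465 m³/s
0.2337 h → 841.32 s
V = Q × t = 0.00537465 × 841.32 = 4.5218 m³
In bbl: 4.5218 / 0.158987 = 28.4413 bbl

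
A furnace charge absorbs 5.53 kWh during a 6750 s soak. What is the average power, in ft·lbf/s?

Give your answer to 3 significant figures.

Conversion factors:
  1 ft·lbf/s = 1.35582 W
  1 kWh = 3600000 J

5.53 kWh × 3600000 = 1.9908×10⁷ J
P = E / t = 1.9908×10⁷ J / 6750 s = 2949.33 W
2949.33 W ÷ (1.35582 W/ft·lbf/s) = 2175.31 ft·lbf/s

2180 ft·lbf/s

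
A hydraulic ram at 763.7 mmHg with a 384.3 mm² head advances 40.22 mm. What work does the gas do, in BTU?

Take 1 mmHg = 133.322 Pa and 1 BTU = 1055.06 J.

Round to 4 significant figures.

0.001492 BTU

763.7 mmHg → 101818 Pa
384.3 mm² → 3.843×10⁻⁴ m²
F = P × A = 101818 × 3.843×10⁻⁴ = 39.1287 N
40.22 mm → 0.04022 m
W = F × d = 39.1287 × 0.04022 = 1.57376 J
In BTU: 1.57376 / 1055.06 = 0.00149163 BTU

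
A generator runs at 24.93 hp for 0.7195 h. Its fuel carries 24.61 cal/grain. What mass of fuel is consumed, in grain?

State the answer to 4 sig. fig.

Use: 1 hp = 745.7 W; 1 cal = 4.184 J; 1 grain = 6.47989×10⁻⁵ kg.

4.676×10⁵ grain

24.93 hp → 18590.3 W
0.7195 h → 2590.2 s
E = P × t = 18590.3 × 2590.2 = 4.81526×10⁷ J
24.61 cal/grain → 1.58904×10⁶ J/kg
m = E / e_s = 4.81526×10⁷ / 1.58904×10⁶ = 30.303 kg
In grain: 30.303 / 6.47989×10⁻⁵ = 467647 grain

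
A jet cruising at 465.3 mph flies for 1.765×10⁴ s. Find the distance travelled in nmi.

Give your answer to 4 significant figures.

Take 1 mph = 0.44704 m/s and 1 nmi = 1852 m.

1982 nmi

465.3 mph × 0.44704 = 208.008 m/s
d = v × t = 208.008 m/s × 17650 s = 3.67134×10⁶ m
3.67134×10⁶ m ÷ (1852 m/nmi) = 1982.37 nmi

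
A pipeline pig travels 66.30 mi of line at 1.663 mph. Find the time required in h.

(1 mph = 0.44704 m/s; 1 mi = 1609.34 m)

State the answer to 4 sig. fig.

39.87 h

66.30 mi × 1609.34 → 106699 m
1.663 mph × 0.44704 → 0.743428 m/s
t = d / v = 106699 m / 0.743428 m/s = 143523 s
143523 s ÷ (3600 s/h) = 39.8675 h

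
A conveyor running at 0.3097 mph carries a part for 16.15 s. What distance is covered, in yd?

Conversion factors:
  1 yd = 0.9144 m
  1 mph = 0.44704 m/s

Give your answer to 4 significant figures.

0.3097 mph × 0.44704 → 0.138448 m/s
d = v × t = 0.138448 m/s × 16.15 s = 2.23594 m
2.23594 m ÷ (0.9144 m/yd) = 2.44525 yd

2.445 yd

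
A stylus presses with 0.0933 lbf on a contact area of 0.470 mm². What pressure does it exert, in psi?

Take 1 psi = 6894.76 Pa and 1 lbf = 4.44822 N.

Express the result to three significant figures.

128 psi

0.0933 lbf × 4.44822 = 0.415019 N
0.470 mm² × 10⁻⁶ = 4.7×10⁻⁷ m²
P = F / A = 0.415019 N / 4.7×10⁻⁷ m² = 883019 Pa
883019 Pa ÷ (6894.76 Pa/psi) = 128.071 psi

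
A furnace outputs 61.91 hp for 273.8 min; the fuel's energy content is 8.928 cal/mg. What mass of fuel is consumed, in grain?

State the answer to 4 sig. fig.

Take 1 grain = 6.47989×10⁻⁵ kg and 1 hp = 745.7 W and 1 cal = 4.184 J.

61.91 hp → 46166.3 W
273.8 min → 16428 s
E = P × t = 46166.3 × 16428 = 7.5842×10⁸ J
8.928 cal/mg → 3.73548×10⁷ J/kg
m = E / e_s = 7.5842×10⁸ / 3.73548×10⁷ = 20.3031 kg
In grain: 20.3031 / 6.47989×10⁻⁵ = 313325 grain

3.133×10⁵ grain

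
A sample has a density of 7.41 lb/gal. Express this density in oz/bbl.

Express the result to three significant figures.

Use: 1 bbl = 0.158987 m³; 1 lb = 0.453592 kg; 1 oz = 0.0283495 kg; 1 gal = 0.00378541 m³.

7.41 lb/gal × 0.453592 kg/lb ÷ 0.00378541 m³/gal = 887.914 kg/m³
887.914 kg/m³ ÷ 0.0283495 kg/oz × 0.158987 m³/bbl = 4979.52 oz/bbl

4980 oz/bbl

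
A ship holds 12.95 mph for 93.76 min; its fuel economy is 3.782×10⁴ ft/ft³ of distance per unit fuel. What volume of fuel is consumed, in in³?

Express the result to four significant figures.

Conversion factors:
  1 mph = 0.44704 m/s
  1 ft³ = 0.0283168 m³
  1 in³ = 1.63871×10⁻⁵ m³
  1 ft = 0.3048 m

12.95 mph → 5.78917 m/s
93.76 min → 5625.6 s
d = v × t = 5.78917 × 5625.6 = 32567.6 m
3.782×10⁴ ft/ft³ → 407092 m/m³
V = d / (distance per unit fuel) = 32567.6 / 407092 = 0.0800006 m³
In in³: 0.0800006 / 1.63871×10⁻⁵ = 4881.93 in³

4882 in³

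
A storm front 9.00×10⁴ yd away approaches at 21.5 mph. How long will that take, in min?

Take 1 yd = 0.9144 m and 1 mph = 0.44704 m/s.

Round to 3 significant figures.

9.00×10⁴ yd × 0.9144 = 82296 m
21.5 mph × 0.44704 = 9.61136 m/s
t = d / v = 82296 m / 9.61136 m/s = 8562.37 s
8562.37 s ÷ (60 s/min) = 142.706 min

143 min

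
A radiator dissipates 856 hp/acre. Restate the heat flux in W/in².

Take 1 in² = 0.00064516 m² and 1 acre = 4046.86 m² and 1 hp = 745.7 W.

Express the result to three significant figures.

0.102 W/in²

856 hp/acre × 745.7 W/hp ÷ 4046.86 m²/acre = 157.732 W/m²
157.732 W/m² × 0.00064516 m²/in² = 0.101762 W/in²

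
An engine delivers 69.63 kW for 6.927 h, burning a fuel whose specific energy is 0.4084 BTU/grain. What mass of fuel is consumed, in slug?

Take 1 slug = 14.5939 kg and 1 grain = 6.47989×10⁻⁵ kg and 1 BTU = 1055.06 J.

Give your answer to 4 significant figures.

69.63 kW → 69630 W
6.927 h → 24937.2 s
E = P × t = 69630 × 24937.2 = 1.73638×10⁹ J
0.4084 BTU/grain → 6.6496×10⁶ J/kg
m = E / e_s = 1.73638×10⁹ / 6.6496×10⁶ = 261.125 kg
In slug: 261.125 / 14.5939 = 17.8927 slug

17.89 slug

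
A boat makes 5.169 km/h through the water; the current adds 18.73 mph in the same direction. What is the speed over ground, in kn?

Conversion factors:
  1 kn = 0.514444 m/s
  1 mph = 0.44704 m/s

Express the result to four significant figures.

5.169 km/h × (1/3.6) = 1.43583 m/s
18.73 mph × 0.44704 = 8.37306 m/s
Combined: 1.43583 + 8.37306 = 9.80889 m/s
In kn: 9.80889 / 0.514444 = 19.067 kn

19.07 kn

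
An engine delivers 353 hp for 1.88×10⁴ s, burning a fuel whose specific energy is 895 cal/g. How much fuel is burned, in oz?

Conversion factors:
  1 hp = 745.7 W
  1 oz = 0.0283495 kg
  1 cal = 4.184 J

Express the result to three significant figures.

4.66×10⁴ oz

353 hp → 263232 W
E = P × t = 263232 × 18800 = 4.94876×10⁹ J
895 cal/g → 3.74468×10⁶ J/kg
m = E / e_s = 4.94876×10⁹ / 3.74468×10⁶ = 1321.54 kg
In oz: 1321.54 / 0.0283495 = 46616 oz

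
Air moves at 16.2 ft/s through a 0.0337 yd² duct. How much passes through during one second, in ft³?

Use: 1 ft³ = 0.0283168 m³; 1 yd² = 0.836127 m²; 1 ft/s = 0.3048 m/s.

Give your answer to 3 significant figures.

16.2 ft/s × 0.3048 = 4.93776 m/s
0.0337 yd² × 0.836127 = 0.0281775 m²
V = v × A × t = 4.93776 m/s × 0.0281775 m² × 1 s = 0.139134 m³
0.139134 m³ ÷ (0.0283168 m³/ft³) = 4.91348 ft³

4.91 ft³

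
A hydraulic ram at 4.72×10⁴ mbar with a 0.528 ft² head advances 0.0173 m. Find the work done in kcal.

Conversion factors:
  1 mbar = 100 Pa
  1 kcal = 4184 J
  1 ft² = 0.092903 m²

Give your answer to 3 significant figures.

4.72×10⁴ mbar → 4.72×10⁶ Pa
0.528 ft² → 0.0490528 m²
F = P × A = 4.72×10⁶ × 0.0490528 = 231529 N
W = F × d = 231529 × 0.0173 = 4005.45 J
In kcal: 4005.45 / 4184 = 0.957326 kcal

0.957 kcal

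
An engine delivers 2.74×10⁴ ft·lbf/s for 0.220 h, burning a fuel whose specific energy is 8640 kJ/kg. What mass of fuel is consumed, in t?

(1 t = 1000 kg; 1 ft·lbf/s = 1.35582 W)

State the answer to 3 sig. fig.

0.00341 t

2.74×10⁴ ft·lbf/s → 37149.5 W
0.220 h → 792 s
E = P × t = 37149.5 × 792 = 2.94224×10⁷ J
8640 kJ/kg → 8.64×10⁶ J/kg
m = E / e_s = 2.94224×10⁷ / 8.64×10⁶ = 3.40537 kg
In t: 3.40537 / 1000 = 0.00340537 t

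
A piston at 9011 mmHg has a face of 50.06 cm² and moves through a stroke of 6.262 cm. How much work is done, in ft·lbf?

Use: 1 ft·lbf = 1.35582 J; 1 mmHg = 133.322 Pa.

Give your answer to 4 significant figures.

277.8 ft·lbf

9011 mmHg → 1.20136×10⁶ Pa
50.06 cm² → 0.005006 m²
F = P × A = 1.20136×10⁶ × 0.005006 = 6014.01 N
6.262 cm → 0.06262 m
W = F × d = 6014.01 × 0.06262 = 376.597 J
In ft·lbf: 376.597 / 1.35582 = 277.763 ft·lbf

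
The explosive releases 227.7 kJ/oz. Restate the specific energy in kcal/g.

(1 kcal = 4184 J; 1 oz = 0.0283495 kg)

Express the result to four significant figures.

227.7 kJ/oz × 1000 J/kJ ÷ 0.0283495 kg/oz = 8.03189×10⁶ J/kg
8.03189×10⁶ J/kg ÷ 4184 J/kcal × 0.001 kg/g = 1.91967 kcal/g

1.920 kcal/g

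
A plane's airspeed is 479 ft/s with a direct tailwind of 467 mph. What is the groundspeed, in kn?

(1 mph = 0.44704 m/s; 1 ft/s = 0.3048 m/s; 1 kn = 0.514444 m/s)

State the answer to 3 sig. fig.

690 kn

479 ft/s × 0.3048 = 145.999 m/s
467 mph × 0.44704 = 208.768 m/s
Sum: 145.999 + 208.768 = 354.767 m/s
In kn: 354.767 / 0.514444 = 689.612 kn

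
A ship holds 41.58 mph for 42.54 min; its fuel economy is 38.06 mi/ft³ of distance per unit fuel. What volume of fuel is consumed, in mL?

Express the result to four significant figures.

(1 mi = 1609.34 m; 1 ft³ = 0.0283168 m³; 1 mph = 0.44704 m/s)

41.58 mph → 18.5879 m/s
42.54 min → 2552.4 s
d = v × t = 18.5879 × 2552.4 = 47443.8 m
38.06 mi/ft³ → 2.16308×10⁶ m/m³
V = d / (distance per unit fuel) = 47443.8 / 2.16308×10⁶ = 0.0219334 m³
In mL: 0.0219334 / 10⁻⁶ = 21933.4 mL

2.193×10⁴ mL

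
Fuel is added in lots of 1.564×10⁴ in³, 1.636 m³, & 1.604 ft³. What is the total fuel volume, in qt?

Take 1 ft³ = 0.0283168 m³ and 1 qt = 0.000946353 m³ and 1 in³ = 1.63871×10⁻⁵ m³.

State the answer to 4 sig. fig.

2048 qt

1.564×10⁴ in³ × 1.63871×10⁻⁵ = 0.256294 m³
1.636 m³ (already m³)
1.604 ft³ × 0.0283168 = 0.0454201 m³
Combined: 0.256294 + 1.636 + 0.0454201 = 1.93771 m³
In qt: 1.93771 / 0.000946353 = 2047.56 qt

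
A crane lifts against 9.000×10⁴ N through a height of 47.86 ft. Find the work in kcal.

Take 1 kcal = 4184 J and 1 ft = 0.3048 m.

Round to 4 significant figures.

313.8 kcal

47.86 ft × 0.3048 → 14.5877 m
W = F × d = 90000 N × 14.5877 m = 1.31289×10⁶ J
1.31289×10⁶ J ÷ (4184 J/kcal) = 313.788 kcal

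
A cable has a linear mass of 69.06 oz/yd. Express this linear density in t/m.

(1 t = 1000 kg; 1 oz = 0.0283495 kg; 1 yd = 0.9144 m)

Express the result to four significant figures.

69.06 oz/yd × 0.0283495 kg/oz ÷ 0.9144 m/yd = 2.14109 kg/m
2.14109 kg/m ÷ 1000 kg/t = 0.00214109 t/m

0.002141 t/m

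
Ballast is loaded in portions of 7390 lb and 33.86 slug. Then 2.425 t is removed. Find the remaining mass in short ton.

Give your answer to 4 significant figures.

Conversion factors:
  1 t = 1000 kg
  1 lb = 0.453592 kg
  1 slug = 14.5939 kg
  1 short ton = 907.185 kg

7390 lb × 0.453592 = 3352.04 kg
33.86 slug × 14.5939 = 494.149 kg
2.425 t × 1000 = 2425 kg
Sum: 3352.04 + 494.149 − 2425 = 1421.19 kg
In short ton: 1421.19 / 907.185 = 1.56659 short ton

1.567 short ton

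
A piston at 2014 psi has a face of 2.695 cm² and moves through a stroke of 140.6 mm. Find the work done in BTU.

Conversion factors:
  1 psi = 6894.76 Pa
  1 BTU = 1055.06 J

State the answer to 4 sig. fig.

0.4987 BTU

2014 psi → 1.3886×10⁷ Pa
2.695 cm² → 2.695×10⁻⁴ m²
F = P × A = 1.3886×10⁷ × 2.695×10⁻⁴ = 3742.28 N
140.6 mm → 0.1406 m
W = F × d = 3742.28 × 0.1406 = 526.165 J
In BTU: 526.165 / 1055.06 = 0.498706 BTU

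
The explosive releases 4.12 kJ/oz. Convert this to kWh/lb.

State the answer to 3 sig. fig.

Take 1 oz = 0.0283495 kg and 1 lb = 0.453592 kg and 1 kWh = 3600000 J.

4.12 kJ/oz × 1000 J/kJ ÷ 0.0283495 kg/oz = 145329 J/kg
145329 J/kg ÷ 3600000 J/kWh × 0.453592 kg/lb = 0.0183111 kWh/lb

0.0183 kWh/lb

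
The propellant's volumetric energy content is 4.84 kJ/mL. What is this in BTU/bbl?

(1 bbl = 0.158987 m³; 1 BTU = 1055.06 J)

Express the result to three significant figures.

7.29×10⁵ BTU/bbl

4.84 kJ/mL × 1000 J/kJ ÷ 10⁻⁶ m³/mL = 4.84×10⁹ J/m³
4.84×10⁹ J/m³ ÷ 1055.06 J/BTU × 0.158987 m³/bbl = 729340 BTU/bbl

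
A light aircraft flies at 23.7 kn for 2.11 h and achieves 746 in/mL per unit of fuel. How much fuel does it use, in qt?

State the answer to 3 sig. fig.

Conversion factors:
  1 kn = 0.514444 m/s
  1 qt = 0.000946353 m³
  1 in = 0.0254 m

23.7 kn → 12.1923 m/s
2.11 h → 7596 s
d = v × t = 12.1923 × 7596 = 92612.7 m
746 in/mL → 1.89484×10⁷ m/m³
V = d / (distance per unit fuel) = 92612.7 / 1.89484×10⁷ = 0.00488763 m³
In qt: 0.00488763 / 0.000946353 = 5.1647 qt

5.16 qt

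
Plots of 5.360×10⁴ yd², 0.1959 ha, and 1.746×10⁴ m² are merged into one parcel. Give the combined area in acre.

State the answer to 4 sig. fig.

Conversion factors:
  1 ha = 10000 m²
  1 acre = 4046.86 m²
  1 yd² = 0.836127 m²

15.87 acre

5.360×10⁴ yd² × 0.836127 → 44816.4 m²
0.1959 ha × 10000 → 1959 m²
1.746×10⁴ m² (already m²)
Sum: 44816.4 + 1959 + 17460 = 64235.4 m²
In acre: 64235.4 / 4046.86 = 15.8729 acre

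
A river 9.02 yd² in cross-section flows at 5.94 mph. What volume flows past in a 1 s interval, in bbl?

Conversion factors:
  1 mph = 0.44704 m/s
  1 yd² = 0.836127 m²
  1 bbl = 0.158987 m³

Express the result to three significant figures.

5.94 mph × 0.44704 = 2.65542 m/s
9.02 yd² × 0.836127 = 7.54187 m²
V = v × A × t = 2.65542 m/s × 7.54187 m² × 1 s = 20.0268 m³
20.0268 m³ ÷ (0.158987 m³/bbl) = 125.965 bbl

126 bbl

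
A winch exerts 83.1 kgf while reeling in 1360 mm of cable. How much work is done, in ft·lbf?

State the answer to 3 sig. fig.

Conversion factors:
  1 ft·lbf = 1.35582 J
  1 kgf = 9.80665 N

817 ft·lbf

83.1 kgf × 9.80665 → 814.933 N
1360 mm × 0.001 → 1.36 m
W = F × d = 814.933 N × 1.36 m = 1108.31 J
1108.31 J ÷ (1.35582 J/ft·lbf) = 817.446 ft·lbf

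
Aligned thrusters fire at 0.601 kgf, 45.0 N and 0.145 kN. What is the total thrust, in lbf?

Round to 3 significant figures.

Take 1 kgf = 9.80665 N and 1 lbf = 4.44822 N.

44.0 lbf

0.601 kgf × 9.80665 → 5.8938 N
45.0 N (already N)
0.145 kN × 1000 → 145 N
Sum: 5.8938 + 45 + 145 = 195.894 N
In lbf: 195.894 / 4.44822 = 44.0387 lbf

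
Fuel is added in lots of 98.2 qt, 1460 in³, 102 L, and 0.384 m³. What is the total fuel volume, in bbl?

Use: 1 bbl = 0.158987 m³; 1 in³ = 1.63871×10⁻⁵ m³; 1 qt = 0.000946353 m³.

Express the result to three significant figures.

3.79 bbl

98.2 qt × 0.000946353 = 0.0929319 m³
1460 in³ × 1.63871×10⁻⁵ = 0.0239252 m³
102 L × 0.001 = 0.102 m³
0.384 m³ (already m³)
Sum: 0.0929319 + 0.0239252 + 0.102 + 0.384 = 0.602857 m³
In bbl: 0.602857 / 0.158987 = 3.79186 bbl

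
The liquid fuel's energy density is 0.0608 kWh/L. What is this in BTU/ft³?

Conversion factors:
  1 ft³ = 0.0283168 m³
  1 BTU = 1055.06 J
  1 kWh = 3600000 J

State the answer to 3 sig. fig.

5870 BTU/ft³

0.0608 kWh/L × 3600000 J/kWh ÷ 0.001 m³/L = 2.1888×10⁸ J/m³
2.1888×10⁸ J/m³ ÷ 1055.06 J/BTU × 0.0283168 m³/ft³ = 5874.53 BTU/ft³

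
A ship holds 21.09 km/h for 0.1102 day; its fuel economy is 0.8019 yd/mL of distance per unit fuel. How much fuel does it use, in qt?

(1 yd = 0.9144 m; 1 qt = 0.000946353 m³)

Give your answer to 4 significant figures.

21.09 km/h → 5.85833 m/s
0.1102 day → 9521.28 s
d = v × t = 5.85833 × 9521.28 = 55778.8 m
0.8019 yd/mL → 733257 m/m³
V = d / (distance per unit fuel) = 55778.8 / 733257 = 0.0760699 m³
In qt: 0.0760699 / 0.000946353 = 80.3822 qt

80.38 qt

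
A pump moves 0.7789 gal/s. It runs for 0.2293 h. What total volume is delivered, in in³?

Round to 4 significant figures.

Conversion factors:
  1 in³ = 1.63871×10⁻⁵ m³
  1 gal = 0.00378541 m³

1.485×10⁵ in³

0.7789 gal/s → 0.00294846 m³/s
0.2293 h → 825.48 s
V = Q × t = 0.00294846 × 825.48 = 2.43389 m³
In in³: 2.43389 / 1.63871×10⁻⁵ = 148525 in³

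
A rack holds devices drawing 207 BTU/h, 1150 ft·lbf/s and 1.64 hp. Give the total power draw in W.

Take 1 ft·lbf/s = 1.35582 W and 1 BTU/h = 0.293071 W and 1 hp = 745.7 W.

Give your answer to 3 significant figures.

2840 W

207 BTU/h × 0.293071 → 60.6657 W
1150 ft·lbf/s × 1.35582 → 1559.19 W
1.64 hp × 745.7 → 1222.95 W
Total: 60.6657 + 1559.19 + 1222.95 = 2842.81 W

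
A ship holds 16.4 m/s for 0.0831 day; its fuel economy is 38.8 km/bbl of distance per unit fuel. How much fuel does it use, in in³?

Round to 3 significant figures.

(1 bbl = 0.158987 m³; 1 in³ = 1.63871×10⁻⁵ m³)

0.0831 day → 7179.84 s
d = v × t = 16.4 × 7179.84 = 117749 m
38.8 km/bbl → 244045 m/m³
V = d / (distance per unit fuel) = 117749 / 244045 = 0.482489 m³
In in³: 0.482489 / 1.63871×10⁻⁵ = 29443.2 in³

2.94×10⁴ in³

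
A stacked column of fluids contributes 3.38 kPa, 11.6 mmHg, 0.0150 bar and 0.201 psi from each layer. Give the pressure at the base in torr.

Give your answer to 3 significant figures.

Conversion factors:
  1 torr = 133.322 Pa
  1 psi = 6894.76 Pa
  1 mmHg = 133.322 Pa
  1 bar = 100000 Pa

58.6 torr

3.38 kPa × 1000 = 3380 Pa
11.6 mmHg × 133.322 = 1546.54 Pa
0.0150 bar × 100000 = 1500 Pa
0.201 psi × 6894.76 = 1385.85 Pa
Total: 3380 + 1546.54 + 1500 + 1385.85 = 7812.39 Pa
In torr: 7812.39 / 133.322 = 58.5979 torr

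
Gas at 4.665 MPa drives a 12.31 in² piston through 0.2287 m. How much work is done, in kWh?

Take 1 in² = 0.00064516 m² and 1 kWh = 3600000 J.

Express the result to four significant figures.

4.665 MPa → 4.665×10⁶ Pa
12.31 in² → 0.00794192 m²
F = P × A = 4.665×10⁶ × 0.00794192 = 37049.1 N
W = F × d = 37049.1 × 0.2287 = 8473.13 J
In kWh: 8473.13 / 3600000 = 0.00235365 kWh

0.002354 kWh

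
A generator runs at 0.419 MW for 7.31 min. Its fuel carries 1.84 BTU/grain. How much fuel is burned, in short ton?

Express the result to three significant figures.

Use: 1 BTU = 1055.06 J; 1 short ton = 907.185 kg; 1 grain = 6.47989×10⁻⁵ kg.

0.419 MW → 419000 W
7.31 min → 438.6 s
E = P × t = 419000 × 438.6 = 1.83773×10⁸ J
1.84 BTU/grain → 2.9959×10⁷ J/kg
m = E / e_s = 1.83773×10⁸ / 2.9959×10⁷ = 6.13415 kg
In short ton: 6.13415 / 907.185 = 0.00676174 short ton

0.00676 short ton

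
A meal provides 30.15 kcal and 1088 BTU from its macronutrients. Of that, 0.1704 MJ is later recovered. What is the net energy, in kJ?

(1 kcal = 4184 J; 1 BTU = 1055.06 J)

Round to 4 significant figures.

30.15 kcal × 4184 → 126148 J
1088 BTU × 1055.06 → 1.14791×10⁶ J
0.1704 MJ × 1000000 → 170400 J
Result: 126148 + 1.14791×10⁶ − 170400 = 1.10366×10⁶ J
In kJ: 1.10366×10⁶ / 1000 = 1103.66 kJ

1104 kJ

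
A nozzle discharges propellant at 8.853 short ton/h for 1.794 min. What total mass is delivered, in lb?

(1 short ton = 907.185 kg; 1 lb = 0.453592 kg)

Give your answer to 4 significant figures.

529.4 lb

8.853 short ton/h → 2.23092 kg/s
1.794 min → 107.64 s
m = ṁ × t = 2.23092 × 107.64 = 240.136 kg
In lb: 240.136 / 0.453592 = 529.41 lb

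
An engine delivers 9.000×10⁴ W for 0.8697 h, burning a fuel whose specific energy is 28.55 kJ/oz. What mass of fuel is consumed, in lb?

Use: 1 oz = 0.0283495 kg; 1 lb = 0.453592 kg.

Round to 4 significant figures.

0.8697 h → 3130.92 s
E = P × t = 90000 × 3130.92 = 2.81783×10⁸ J
28.55 kJ/oz → 1.00707×10⁶ J/kg
m = E / e_s = 2.81783×10⁸ / 1.00707×10⁶ = 279.805 kg
In lb: 279.805 / 0.453592 = 616.865 lb

616.9 lb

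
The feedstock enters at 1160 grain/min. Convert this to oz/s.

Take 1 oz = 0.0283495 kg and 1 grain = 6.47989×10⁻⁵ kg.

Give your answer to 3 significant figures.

1160 grain/min × 6.47989×10⁻⁵ kg/grain ÷ 60 s/min = 0.00125278 kg/s
0.00125278 kg/s ÷ 0.0283495 kg/oz = 0.0441906 oz/s

0.0442 oz/s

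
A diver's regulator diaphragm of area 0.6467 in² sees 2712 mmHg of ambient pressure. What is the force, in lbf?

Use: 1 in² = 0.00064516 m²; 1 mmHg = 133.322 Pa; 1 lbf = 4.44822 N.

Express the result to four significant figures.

2712 mmHg × 133.322 → 361569 Pa
0.6467 in² × 0.00064516 → 4.17225×10⁻⁴ m²
F = P × A = 361569 Pa × 4.17225×10⁻⁴ m² = 150.856 N
150.856 N ÷ (4.44822 N/lbf) = 33.9138 lbf

33.91 lbf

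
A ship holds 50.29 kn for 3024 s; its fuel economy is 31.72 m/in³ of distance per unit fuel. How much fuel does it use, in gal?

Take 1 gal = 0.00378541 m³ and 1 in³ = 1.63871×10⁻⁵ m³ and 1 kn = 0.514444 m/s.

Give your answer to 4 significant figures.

50.29 kn → 25.8714 m/s
d = v × t = 25.8714 × 3024 = 78235.1 m
31.72 m/in³ → 1.93567×10⁶ m/m³
V = d / (distance per unit fuel) = 78235.1 / 1.93567×10⁶ = 0.0404176 m³
In gal: 0.0404176 / 0.00378541 = 10.6772 gal

10.68 gal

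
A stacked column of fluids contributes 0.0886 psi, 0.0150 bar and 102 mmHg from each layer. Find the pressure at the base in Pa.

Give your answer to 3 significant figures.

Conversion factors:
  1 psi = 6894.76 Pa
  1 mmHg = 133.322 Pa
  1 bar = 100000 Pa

0.0886 psi × 6894.76 → 610.876 Pa
0.0150 bar × 100000 → 1500 Pa
102 mmHg × 133.322 → 13598.8 Pa
Combined: 610.876 + 1500 + 13598.8 = 15709.7 Pa

1.57×10⁴ Pa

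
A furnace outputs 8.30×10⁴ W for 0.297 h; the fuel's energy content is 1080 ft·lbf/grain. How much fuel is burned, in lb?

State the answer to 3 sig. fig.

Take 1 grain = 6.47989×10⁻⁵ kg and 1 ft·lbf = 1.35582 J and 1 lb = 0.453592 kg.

0.297 h → 1069.2 s
E = P × t = 83000 × 1069.2 = 8.87436×10⁷ J
1080 ft·lbf/grain → 2.25974×10⁷ J/kg
m = E / e_s = 8.87436×10⁷ / 2.25974×10⁷ = 3.92716 kg
In lb: 3.92716 / 0.453592 = 8.65791 lb

8.66 lb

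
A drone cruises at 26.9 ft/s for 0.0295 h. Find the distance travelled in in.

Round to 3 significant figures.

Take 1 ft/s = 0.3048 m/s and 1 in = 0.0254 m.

3.43×10⁴ in

26.9 ft/s × 0.3048 → 8.19912 m/s
0.0295 h × 3600 → 106.2 s
d = v × t = 8.19912 m/s × 106.2 s = 870.747 m
870.747 m ÷ (0.0254 m/in) = 34281.4 in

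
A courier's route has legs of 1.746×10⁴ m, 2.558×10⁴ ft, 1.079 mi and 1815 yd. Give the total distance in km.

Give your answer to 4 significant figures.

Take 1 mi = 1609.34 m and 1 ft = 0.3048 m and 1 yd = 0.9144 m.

28.65 km

1.746×10⁴ m (already m)
2.558×10⁴ ft × 0.3048 = 7796.78 m
1.079 mi × 1609.34 = 1736.48 m
1815 yd × 0.9144 = 1659.64 m
Total: 17460 + 7796.78 + 1736.48 + 1659.64 = 28652.9 m
In km: 28652.9 / 1000 = 28.6529 km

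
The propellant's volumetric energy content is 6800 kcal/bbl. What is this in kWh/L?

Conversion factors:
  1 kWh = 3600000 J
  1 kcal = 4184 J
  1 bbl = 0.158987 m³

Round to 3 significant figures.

6800 kcal/bbl × 4184 J/kcal ÷ 0.158987 m³/bbl = 1.78953×10⁸ J/m³
1.78953×10⁸ J/m³ ÷ 3600000 J/kWh × 0.001 m³/L = 0.0497092 kWh/L

0.0497 kWh/L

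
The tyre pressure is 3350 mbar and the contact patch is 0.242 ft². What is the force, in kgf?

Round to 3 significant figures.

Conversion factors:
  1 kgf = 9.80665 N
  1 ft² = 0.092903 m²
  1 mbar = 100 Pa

768 kgf

3350 mbar × 100 → 335000 Pa
0.242 ft² × 0.092903 → 0.0224825 m²
F = P × A = 335000 Pa × 0.0224825 m² = 7531.64 N
7531.64 N ÷ (9.80665 N/kgf) = 768.014 kgf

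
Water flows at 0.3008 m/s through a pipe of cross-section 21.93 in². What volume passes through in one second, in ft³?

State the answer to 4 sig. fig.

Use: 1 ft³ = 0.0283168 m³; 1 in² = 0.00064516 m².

21.93 in² × 0.00064516 → 0.0141484 m²
V = v × A × t = 0.3008 m/s × 0.0141484 m² × 1 s = 0.00425584 m³
0.00425584 m³ ÷ (0.0283168 m³/ft³) = 0.150294 ft³

0.1503 ft³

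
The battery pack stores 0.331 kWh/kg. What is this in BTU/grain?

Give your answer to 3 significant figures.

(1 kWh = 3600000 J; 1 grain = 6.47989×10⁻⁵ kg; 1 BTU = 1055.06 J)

0.0732 BTU/grain

0.331 kWh/kg × 3600000 J/kWh = 1.1916×10⁶ J/kg
1.1916×10⁶ J/kg ÷ 1055.06 J/BTU × 6.47989×10⁻⁵ kg/grain = 0.0731848 BTU/grain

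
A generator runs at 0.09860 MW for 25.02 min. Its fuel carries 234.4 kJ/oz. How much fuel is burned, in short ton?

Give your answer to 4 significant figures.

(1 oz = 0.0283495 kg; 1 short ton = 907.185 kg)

0.09860 MW → 98600 W
25.02 min → 1501.2 s
E = P × t = 98600 × 1501.2 = 1.48018×10⁸ J
234.4 kJ/oz → 8.26822×10⁶ J/kg
m = E / e_s = 1.48018×10⁸ / 8.26822×10⁶ = 17.902 kg
In short ton: 17.902 / 907.185 = 0.0197336 short ton

0.01973 short ton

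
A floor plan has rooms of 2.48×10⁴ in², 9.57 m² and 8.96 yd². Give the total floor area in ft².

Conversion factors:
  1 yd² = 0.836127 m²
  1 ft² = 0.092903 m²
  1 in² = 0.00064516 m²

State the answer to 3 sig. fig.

356 ft²

2.48×10⁴ in² × 0.00064516 = 16 m²
9.57 m² (already m²)
8.96 yd² × 0.836127 = 7.4917 m²
Combined: 16 + 9.57 + 7.4917 = 33.0617 m²
In ft²: 33.0617 / 0.092903 = 355.873 ft²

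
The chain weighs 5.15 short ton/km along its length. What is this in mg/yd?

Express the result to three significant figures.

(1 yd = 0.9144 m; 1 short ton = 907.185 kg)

4.27×10⁶ mg/yd

5.15 short ton/km × 907.185 kg/short ton ÷ 1000 m/km = 4.672 kg/m
4.672 kg/m ÷ 10⁻⁶ kg/mg × 0.9144 m/yd = 4.27208×10⁶ mg/yd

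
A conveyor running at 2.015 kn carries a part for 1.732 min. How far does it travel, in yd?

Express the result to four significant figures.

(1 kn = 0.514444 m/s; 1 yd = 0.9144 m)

117.8 yd

2.015 kn × 0.514444 = 1.0366 m/s
1.732 min × 60 = 103.92 s
d = v × t = 1.0366 m/s × 103.92 s = 107.723 m
107.723 m ÷ (0.9144 m/yd) = 117.807 yd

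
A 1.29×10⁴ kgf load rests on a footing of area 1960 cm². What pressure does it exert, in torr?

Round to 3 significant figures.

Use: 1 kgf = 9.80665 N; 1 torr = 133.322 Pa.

1.29×10⁴ kgf × 9.80665 → 126506 N
1960 cm² × 0.0001 → 0.196 m²
P = F / A = 126506 N / 0.196 m² = 645439 Pa
645439 Pa ÷ (133.322 Pa/torr) = 4841.2 torr

4840 torr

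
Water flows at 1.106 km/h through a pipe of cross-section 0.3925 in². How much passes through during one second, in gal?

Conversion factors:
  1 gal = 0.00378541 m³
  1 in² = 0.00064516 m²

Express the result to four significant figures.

1.106 km/h × (1/3.6) → 0.307222 m/s
0.3925 in² × 0.00064516 → 2.53225×10⁻⁴ m²
V = v × A × t = 0.307222 m/s × 2.53225×10⁻⁴ m² × 1 s = 7.77963×10⁻⁵ m³
7.77963×10⁻⁵ m³ ÷ (0.00378541 m³/gal) = 0.0205516 gal

0.02055 gal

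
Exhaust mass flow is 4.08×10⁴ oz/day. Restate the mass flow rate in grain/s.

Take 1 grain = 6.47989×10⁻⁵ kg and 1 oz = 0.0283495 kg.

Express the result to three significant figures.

4.08×10⁴ oz/day × 0.0283495 kg/oz ÷ 86400 s/day = 0.0133873 kg/s
0.0133873 kg/s ÷ 6.47989×10⁻⁵ kg/grain = 206.598 grain/s

207 grain/s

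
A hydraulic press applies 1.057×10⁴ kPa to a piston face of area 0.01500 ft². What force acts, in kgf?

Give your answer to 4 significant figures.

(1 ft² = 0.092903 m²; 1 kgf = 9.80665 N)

1.057×10⁴ kPa × 1000 = 1.057×10⁷ Pa
0.01500 ft² × 0.092903 = 0.00139354 m²
F = P × A = 1.057×10⁷ Pa × 0.00139354 m² = 14729.7 N
14729.7 N ÷ (9.80665 N/kgf) = 1502.01 kgf

1502 kgf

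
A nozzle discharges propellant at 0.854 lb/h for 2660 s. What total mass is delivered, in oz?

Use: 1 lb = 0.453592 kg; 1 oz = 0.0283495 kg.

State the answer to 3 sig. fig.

10.1 oz

0.854 lb/h → 1.07602×10⁻⁴ kg/s
m = ṁ × t = 1.07602×10⁻⁴ × 2660 = 0.286221 kg
In oz: 0.286221 / 0.0283495 = 10.0962 oz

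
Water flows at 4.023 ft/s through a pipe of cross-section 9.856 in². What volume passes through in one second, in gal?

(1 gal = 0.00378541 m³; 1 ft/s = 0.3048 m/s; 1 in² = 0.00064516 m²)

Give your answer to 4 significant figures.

2.060 gal

4.023 ft/s × 0.3048 → 1.22621 m/s
9.856 in² × 0.00064516 → 0.0063587 m²
V = v × A × t = 1.22621 m/s × 0.0063587 m² × 1 s = 0.0077971 m³
0.0077971 m³ ÷ (0.00378541 m³/gal) = 2.05978 gal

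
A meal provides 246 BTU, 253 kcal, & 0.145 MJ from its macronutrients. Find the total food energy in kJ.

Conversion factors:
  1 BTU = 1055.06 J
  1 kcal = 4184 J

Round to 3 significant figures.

1460 kJ

246 BTU × 1055.06 = 259545 J
253 kcal × 4184 = 1.05855×10⁶ J
0.145 MJ × 1000000 = 145000 J
Sum: 259545 + 1.05855×10⁶ + 145000 = 1.4631×10⁶ J
In kJ: 1.4631×10⁶ / 1000 = 1463.1 kJ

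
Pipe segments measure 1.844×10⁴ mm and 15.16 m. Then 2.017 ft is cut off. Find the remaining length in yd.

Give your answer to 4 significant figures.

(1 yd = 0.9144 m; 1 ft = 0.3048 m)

36.07 yd

1.844×10⁴ mm × 0.001 → 18.44 m
15.16 m (already m)
2.017 ft × 0.3048 → 0.614782 m
Sum: 18.44 + 15.16 − 0.614782 = 32.9852 m
In yd: 32.9852 / 0.9144 = 36.0731 yd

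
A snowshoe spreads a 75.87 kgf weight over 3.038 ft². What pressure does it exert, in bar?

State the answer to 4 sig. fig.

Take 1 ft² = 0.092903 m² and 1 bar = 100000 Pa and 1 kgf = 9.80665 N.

0.02636 bar

75.87 kgf × 9.80665 = 744.031 N
3.038 ft² × 0.092903 = 0.282239 m²
P = F / A = 744.031 N / 0.282239 m² = 2636.17 Pa
2636.17 Pa ÷ (100000 Pa/bar) = 0.0263617 bar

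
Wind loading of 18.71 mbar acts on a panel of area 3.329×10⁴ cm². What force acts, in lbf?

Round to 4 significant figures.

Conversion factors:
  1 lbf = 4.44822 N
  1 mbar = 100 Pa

1400 lbf

18.71 mbar × 100 → 1871 Pa
3.329×10⁴ cm² × 0.0001 → 3.329 m²
F = P × A = 1871 Pa × 3.329 m² = 6228.56 N
6228.56 N ÷ (4.44822 N/lbf) = 1400.24 lbf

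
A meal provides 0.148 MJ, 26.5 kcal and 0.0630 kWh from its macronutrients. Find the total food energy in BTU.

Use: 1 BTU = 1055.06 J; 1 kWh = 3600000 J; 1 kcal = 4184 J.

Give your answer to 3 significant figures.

460 BTU

0.148 MJ × 1000000 = 148000 J
26.5 kcal × 4184 = 110876 J
0.0630 kWh × 3600000 = 226800 J
Total: 148000 + 110876 + 226800 = 485676 J
In BTU: 485676 / 1055.06 = 460.33 BTU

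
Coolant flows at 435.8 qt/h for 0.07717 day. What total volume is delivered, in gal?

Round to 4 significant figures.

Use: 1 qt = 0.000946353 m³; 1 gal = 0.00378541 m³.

201.8 gal

435.8 qt/h → 1.14561×10⁻⁴ m³/s
0.07717 day → 6667.49 s
V = Q × t = 1.14561×10⁻⁴ × 6667.49 = 0.763834 m³
In gal: 0.763834 / 0.00378541 = 201.784 gal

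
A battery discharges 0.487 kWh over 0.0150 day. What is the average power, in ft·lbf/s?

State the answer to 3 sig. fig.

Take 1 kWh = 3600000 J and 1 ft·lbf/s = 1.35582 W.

0.487 kWh × 3600000 = 1.7532×10⁶ J
0.0150 day × 86400 = 1296 s
P = E / t = 1.7532×10⁶ J / 1296 s = 1352.78 W
1352.78 W ÷ (1.35582 W/ft·lbf/s) = 997.758 ft·lbf/s

998 ft·lbf/s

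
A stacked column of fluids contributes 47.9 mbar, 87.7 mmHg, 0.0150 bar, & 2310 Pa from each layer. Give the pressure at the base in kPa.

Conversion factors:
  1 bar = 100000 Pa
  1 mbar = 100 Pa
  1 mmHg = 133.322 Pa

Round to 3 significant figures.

20.3 kPa

47.9 mbar × 100 = 4790 Pa
87.7 mmHg × 133.322 = 11692.3 Pa
0.0150 bar × 100000 = 1500 Pa
2310 Pa (already Pa)
Total: 4790 + 11692.3 + 1500 + 2310 = 20292.3 Pa
In kPa: 20292.3 / 1000 = 20.2923 kPa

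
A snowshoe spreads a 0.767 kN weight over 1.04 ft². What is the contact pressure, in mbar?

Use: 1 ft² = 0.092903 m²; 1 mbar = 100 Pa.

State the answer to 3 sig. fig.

0.767 kN × 1000 → 767 N
1.04 ft² × 0.092903 → 0.0966191 m²
P = F / A = 767 N / 0.0966191 m² = 7938.39 Pa
7938.39 Pa ÷ (100 Pa/mbar) = 79.3839 mbar

79.4 mbar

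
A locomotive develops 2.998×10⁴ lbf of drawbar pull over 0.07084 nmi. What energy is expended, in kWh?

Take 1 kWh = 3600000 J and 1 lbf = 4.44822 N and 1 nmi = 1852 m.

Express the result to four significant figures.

4.860 kWh

2.998×10⁴ lbf × 4.44822 → 133358 N
0.07084 nmi × 1852 → 131.196 m
W = F × d = 133358 N × 131.196 m = 1.7496×10⁷ J
1.7496×10⁷ J ÷ (3600000 J/kWh) = 4.86 kWh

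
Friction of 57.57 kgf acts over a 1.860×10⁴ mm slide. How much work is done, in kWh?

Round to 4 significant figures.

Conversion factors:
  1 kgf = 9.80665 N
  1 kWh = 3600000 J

57.57 kgf × 9.80665 = 564.569 N
1.860×10⁴ mm × 0.001 = 18.6 m
W = F × d = 564.569 N × 18.6 m = 10501 J
10501 J ÷ (3600000 J/kWh) = 0.00291694 kWh

0.002917 kWh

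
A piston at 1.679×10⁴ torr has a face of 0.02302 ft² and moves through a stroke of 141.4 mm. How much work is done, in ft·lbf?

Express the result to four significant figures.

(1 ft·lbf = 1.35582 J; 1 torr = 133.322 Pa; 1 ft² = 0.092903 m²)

1.679×10⁴ torr → 2.23848×10⁶ Pa
0.02302 ft² → 0.00213863 m²
F = P × A = 2.23848×10⁶ × 0.00213863 = 4787.28 N
141.4 mm → 0.1414 m
W = F × d = 4787.28 × 0.1414 = 676.921 J
In ft·lbf: 676.921 / 1.35582 = 499.271 ft·lbf

499.3 ft·lbf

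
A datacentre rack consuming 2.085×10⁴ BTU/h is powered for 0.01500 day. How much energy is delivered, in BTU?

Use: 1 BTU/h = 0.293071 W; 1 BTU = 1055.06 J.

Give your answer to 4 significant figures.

7506 BTU

2.085×10⁴ BTU/h × 0.293071 = 6110.53 W
0.01500 day × 86400 = 1296 s
E = P × t = 6110.53 W × 1296 s = 7.91925×10⁶ J
7.91925×10⁶ J ÷ (1055.06 J/BTU) = 7505.97 BTU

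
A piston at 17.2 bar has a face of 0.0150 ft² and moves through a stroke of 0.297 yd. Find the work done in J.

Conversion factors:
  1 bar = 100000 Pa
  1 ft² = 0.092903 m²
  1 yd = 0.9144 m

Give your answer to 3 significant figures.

651 J

17.2 bar → 1.72×10⁶ Pa
0.0150 ft² → 0.00139354 m²
F = P × A = 1.72×10⁶ × 0.00139354 = 2396.89 N
0.297 yd → 0.271577 m
W = F × d = 2396.89 × 0.271577 = 650.94 J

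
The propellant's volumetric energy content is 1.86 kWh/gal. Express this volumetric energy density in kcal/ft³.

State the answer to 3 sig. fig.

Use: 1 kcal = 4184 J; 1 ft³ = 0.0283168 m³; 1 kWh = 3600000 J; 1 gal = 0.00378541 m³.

1.86 kWh/gal × 3600000 J/kWh ÷ 0.00378541 m³/gal = 1.7689×10⁹ J/m³
1.7689×10⁹ J/m³ ÷ 4184 J/kcal × 0.0283168 m³/ft³ = 11971.7 kcal/ft³

1.20×10⁴ kcal/ft³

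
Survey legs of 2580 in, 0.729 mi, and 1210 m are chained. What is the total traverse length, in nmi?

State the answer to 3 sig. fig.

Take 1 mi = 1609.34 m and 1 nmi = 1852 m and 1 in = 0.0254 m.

2580 in × 0.0254 = 65.532 m
0.729 mi × 1609.34 = 1173.21 m
1210 m (already m)
Combined: 65.532 + 1173.21 + 1210 = 2448.74 m
In nmi: 2448.74 / 1852 = 1.32221 nmi

1.32 nmi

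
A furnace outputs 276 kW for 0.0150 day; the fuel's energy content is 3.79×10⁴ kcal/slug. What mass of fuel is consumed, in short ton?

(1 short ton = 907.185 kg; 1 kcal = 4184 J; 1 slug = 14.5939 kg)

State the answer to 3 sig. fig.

276 kW → 276000 W
0.0150 day → 1296 s
E = P × t = 276000 × 1296 = 3.57696×10⁸ J
3.79×10⁴ kcal/slug → 1.08657×10⁷ J/kg
m = E / e_s = 3.57696×10⁸ / 1.08657×10⁷ = 32.9197 kg
In short ton: 32.9197 / 907.185 = 0.0362877 short ton

0.0363 short ton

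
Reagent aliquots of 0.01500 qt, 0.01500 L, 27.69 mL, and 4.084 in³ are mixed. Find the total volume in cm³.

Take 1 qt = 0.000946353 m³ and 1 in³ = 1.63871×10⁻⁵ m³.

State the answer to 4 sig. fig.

123.8 cm³

0.01500 qt × 0.000946353 = 1.41953×10⁻⁵ m³
0.01500 L × 0.001 = 1.5×10⁻⁵ m³
27.69 mL × 10⁻⁶ = 2.769×10⁻⁵ m³
4.084 in³ × 1.63871×10⁻⁵ = 6.69249×10⁻⁵ m³
Total: 1.41953×10⁻⁵ + 1.5×10⁻⁵ + 2.769×10⁻⁵ + 6.69249×10⁻⁵ = 1.2381×10⁻⁴ m³
In cm³: 1.2381×10⁻⁴ / 10⁻⁶ = 123.81 cm³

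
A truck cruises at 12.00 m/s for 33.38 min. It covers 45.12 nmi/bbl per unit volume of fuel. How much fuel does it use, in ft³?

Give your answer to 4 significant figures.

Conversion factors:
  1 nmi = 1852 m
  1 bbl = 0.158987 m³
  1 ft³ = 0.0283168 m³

1.615 ft³

33.38 min → 2002.8 s
d = v × t = 12 × 2002.8 = 24033.6 m
45.12 nmi/bbl → 525592 m/m³
V = d / (distance per unit fuel) = 24033.6 / 525592 = 0.0457267 m³
In ft³: 0.0457267 / 0.0283168 = 1.61483 ft³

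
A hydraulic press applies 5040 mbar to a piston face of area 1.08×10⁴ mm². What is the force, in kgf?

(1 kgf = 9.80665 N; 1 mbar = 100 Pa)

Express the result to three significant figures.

555 kgf

5040 mbar × 100 → 504000 Pa
1.08×10⁴ mm² × 10⁻⁶ → 0.0108 m²
F = P × A = 504000 Pa × 0.0108 m² = 5443.2 N
5443.2 N ÷ (9.80665 N/kgf) = 555.052 kgf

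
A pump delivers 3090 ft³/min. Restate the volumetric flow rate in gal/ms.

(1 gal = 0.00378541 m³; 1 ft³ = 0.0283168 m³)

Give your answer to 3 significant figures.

0.385 gal/ms

3090 ft³/min × 0.0283168 m³/ft³ ÷ 60 s/min = 1.45832 m³/s
1.45832 m³/s ÷ 0.00378541 m³/gal × 0.001 s/ms = 0.385248 gal/ms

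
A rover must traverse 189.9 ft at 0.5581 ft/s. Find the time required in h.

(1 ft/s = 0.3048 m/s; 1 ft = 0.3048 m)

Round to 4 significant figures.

189.9 ft × 0.3048 = 57.8815 m
0.5581 ft/s × 0.3048 = 0.170109 m/s
t = d / v = 57.8815 m / 0.170109 m/s = 340.261 s
340.261 s ÷ (3600 s/h) = 0.0945169 h

0.09452 h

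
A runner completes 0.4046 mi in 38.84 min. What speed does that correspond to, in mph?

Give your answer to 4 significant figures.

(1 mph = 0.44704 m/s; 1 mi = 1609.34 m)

0.6250 mph

0.4046 mi × 1609.34 → 651.139 m
38.84 min × 60 → 2330.4 s
v = d / t = 651.139 m / 2330.4 s = 0.279411 m/s
0.279411 m/s ÷ (0.44704 m/s/mph) = 0.625025 mph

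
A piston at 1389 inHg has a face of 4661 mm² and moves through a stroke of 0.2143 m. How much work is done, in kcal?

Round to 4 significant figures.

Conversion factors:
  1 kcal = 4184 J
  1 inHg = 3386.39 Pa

1.123 kcal

1389 inHg → 4.7037×10⁶ Pa
4661 mm² → 0.004661 m²
F = P × A = 4.7037×10⁶ × 0.004661 = 21923.9 N
W = F × d = 21923.9 × 0.2143 = 4698.29 J
In kcal: 4698.29 / 4184 = 1.12292 kcal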